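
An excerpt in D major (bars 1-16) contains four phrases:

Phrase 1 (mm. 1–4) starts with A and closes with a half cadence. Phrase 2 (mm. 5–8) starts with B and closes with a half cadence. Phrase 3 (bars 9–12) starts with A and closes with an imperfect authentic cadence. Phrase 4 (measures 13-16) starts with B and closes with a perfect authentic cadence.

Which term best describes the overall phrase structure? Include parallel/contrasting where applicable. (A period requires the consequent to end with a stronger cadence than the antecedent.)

parallel double period

Four phrases in two halves: the first half (mm. 1–8) ends with a half cadence, the second (measures 9–16) with a perfect authentic cadence — a large antecedent–consequent pair, i.e. a double period.
Phrase 3 begins with the same material as phrase 1, making it parallel.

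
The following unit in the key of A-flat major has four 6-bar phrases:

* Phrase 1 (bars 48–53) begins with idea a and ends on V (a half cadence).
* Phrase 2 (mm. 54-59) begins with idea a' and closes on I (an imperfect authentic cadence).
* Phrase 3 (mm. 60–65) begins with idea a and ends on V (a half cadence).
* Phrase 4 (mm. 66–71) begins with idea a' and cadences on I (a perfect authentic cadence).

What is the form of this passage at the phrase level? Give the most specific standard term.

Four phrases in two halves: the first half (bars 48–59) ends with an imperfect authentic cadence, the second (bars 60–71) with a perfect authentic cadence — a large antecedent–consequent pair, i.e. a double period.
Phrase 3 begins with the same material as phrase 1, making it parallel.

parallel double period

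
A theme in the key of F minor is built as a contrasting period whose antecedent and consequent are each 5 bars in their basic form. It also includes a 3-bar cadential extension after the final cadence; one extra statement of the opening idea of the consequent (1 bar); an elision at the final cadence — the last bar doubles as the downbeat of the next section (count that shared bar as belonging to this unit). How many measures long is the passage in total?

Basic contrasting period: 5 + 5 = 10 bars.
10 (basic form) + 3 (cadential extension) + 1 (extra statement) = 14.
The elision shares a bar with the next section but does not change this unit's count.

14 measures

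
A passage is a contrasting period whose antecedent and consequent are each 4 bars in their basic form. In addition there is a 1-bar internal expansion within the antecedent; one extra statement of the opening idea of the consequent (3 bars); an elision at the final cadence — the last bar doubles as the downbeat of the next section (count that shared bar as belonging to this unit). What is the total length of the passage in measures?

12 measures

Basic contrasting period: 4 + 4 = 8 bars.
8 (basic form) + 1 (internal expansion) + 3 (extra statement) = 12.
The elision shares a bar with the next section but does not change this unit's count.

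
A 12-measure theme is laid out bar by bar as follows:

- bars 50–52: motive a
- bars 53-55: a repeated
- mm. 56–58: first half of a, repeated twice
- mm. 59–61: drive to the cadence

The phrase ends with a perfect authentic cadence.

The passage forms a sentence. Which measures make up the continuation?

measures 56–61

After the presentation (mm. 50-55), the continuation covers the fragmentation through the cadence: measures 56–61.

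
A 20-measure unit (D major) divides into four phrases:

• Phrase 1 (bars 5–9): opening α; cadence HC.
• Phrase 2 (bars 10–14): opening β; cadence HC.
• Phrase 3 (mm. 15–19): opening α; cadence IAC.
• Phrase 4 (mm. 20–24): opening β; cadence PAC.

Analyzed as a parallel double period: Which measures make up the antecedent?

measures 5–14

In a double period the four phrases pair into a large antecedent (phrases 1–2, ending half cadence) and a large consequent (phrases 3–4, ending perfect authentic cadence). The antecedent spans mm. 5-14.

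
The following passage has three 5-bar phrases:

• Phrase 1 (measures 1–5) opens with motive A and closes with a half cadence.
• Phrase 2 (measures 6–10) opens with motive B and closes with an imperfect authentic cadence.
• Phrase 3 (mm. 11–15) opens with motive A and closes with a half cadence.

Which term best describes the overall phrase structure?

The final phrase closes with a half cadence, which is not stronger than the preceding imperfect authentic cadence; the 3 phrases lack an overall antecedent–consequent design and so form a phrase group.

phrase group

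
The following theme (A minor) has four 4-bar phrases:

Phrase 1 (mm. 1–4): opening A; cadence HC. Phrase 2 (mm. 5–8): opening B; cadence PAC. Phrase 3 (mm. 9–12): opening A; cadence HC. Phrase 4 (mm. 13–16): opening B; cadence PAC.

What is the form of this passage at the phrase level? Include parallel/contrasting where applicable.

repeated period

The cadence pattern HC–PAC–HC–PAC is weak–strong twice, and phrases 3–4 restate phrases 1–2: a period heard twice, not a double period (which would end weakly at phrase 2).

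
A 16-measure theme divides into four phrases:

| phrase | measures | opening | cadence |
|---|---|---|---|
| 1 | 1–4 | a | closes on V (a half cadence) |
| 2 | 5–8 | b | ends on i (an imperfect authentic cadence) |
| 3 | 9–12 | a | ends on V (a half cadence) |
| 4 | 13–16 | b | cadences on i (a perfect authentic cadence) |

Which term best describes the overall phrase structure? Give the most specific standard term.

Four phrases in two halves: the first half (mm. 1–8) ends with an imperfect authentic cadence, the second (mm. 9–16) with a perfect authentic cadence — a large antecedent–consequent pair, i.e. a double period.
Phrase 3 begins with the same material as phrase 1, making it parallel.

parallel double period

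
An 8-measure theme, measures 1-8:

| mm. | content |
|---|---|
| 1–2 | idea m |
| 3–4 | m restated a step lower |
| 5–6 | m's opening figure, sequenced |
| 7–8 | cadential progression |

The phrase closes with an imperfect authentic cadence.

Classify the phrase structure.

Basic idea (bars 1-2) + its repetition (mm. 3-4) form the presentation; fragmentation and cadence (mm. 5-8) form the continuation — the 8-bar whole is a sentence.

sentence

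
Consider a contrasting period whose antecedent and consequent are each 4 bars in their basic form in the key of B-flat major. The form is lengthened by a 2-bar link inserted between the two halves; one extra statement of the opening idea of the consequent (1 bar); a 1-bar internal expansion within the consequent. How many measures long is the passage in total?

12 measures

Basic contrasting period: 4 + 4 = 8 bars.
8 (basic form) + 2 (link) + 1 (extra statement) + 1 (internal expansion) = 12.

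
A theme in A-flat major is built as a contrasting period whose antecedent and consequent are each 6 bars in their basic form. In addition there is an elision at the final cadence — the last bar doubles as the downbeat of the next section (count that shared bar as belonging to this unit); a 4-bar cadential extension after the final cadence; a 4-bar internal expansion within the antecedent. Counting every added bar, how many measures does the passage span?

20 measures

Basic contrasting period: 6 + 6 = 12 bars.
12 (basic form) + 4 (cadential extension) + 4 (internal expansion) = 20.
The elision shares a bar with the next section but does not change this unit's count.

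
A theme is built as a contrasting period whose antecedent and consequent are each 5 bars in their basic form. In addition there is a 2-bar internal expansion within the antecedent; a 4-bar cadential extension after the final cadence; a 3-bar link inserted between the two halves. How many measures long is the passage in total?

Basic contrasting period: 5 + 5 = 10 bars.
10 (basic form) + 2 (internal expansion) + 4 (cadential extension) + 3 (link) = 19.

19 measures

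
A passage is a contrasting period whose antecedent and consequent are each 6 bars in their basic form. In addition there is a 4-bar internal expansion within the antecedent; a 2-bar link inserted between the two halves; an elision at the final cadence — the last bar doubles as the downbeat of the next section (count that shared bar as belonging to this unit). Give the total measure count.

18 measures

Basic contrasting period: 6 + 6 = 12 bars.
12 (basic form) + 4 (internal expansion) + 2 (link) = 18.
The elision shares a bar with the next section but does not change this unit's count.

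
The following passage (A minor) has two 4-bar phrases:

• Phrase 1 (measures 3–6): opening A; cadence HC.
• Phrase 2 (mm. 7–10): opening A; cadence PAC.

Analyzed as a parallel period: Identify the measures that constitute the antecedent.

The antecedent is the phrase ending with the weaker cadence (half cadence, phrase 1) and the consequent the one ending more conclusively (perfect authentic cadence, phrase 2); the antecedent is bars 3–6.

measures 3–6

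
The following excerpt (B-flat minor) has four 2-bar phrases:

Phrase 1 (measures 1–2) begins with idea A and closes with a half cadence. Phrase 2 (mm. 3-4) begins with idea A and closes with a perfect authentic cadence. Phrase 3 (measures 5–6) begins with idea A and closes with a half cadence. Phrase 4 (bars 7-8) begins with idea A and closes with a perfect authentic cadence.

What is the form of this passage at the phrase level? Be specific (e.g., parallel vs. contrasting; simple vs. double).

repeated period

The cadence pattern HC–PAC–HC–PAC is weak–strong twice, and phrases 3–4 restate phrases 1–2: a period heard twice, not a double period (which would end weakly at phrase 2).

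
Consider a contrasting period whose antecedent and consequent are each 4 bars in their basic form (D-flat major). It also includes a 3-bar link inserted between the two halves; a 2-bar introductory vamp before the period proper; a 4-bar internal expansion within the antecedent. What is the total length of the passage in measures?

17 measures

Basic contrasting period: 4 + 4 = 8 bars.
8 (basic form) + 3 (link) + 2 (introduction) + 4 (internal expansion) = 17.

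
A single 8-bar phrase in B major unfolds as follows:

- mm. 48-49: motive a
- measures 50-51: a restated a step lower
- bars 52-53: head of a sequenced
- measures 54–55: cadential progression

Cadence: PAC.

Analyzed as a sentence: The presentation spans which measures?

The presentation of a sentence is the basic idea (mm. 48–49) plus its repetition (measures 50–51); the presentation is therefore measures 48–51.

measures 48–51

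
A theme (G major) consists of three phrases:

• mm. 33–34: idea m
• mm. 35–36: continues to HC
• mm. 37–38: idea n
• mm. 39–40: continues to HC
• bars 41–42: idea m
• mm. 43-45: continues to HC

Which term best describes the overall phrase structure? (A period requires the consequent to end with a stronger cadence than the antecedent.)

phrase group

The final phrase closes with a half cadence, which is not stronger than the preceding half cadence; the 3 phrases lack an overall antecedent–consequent design and so form a phrase group.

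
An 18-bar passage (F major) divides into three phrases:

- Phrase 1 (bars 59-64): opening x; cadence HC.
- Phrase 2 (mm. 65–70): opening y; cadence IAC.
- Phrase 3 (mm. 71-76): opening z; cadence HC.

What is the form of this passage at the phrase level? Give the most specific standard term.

The final phrase closes with a half cadence, which is not stronger than the preceding imperfect authentic cadence; the 3 phrases lack an overall antecedent–consequent design and so form a phrase group.

phrase group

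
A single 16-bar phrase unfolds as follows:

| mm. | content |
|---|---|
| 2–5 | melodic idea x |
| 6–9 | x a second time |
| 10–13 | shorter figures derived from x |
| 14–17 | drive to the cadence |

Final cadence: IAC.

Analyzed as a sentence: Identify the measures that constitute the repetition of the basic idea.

The presentation of a sentence is the basic idea (mm. 2–5) plus its repetition (mm. 6-9); the repetition of the basic idea is therefore mm. 6–9.

measures 6–9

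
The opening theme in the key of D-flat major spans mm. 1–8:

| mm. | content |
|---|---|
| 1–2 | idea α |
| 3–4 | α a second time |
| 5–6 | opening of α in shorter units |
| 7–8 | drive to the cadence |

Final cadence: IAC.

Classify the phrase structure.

sentence

Basic idea (measures 1–2) + its repetition (bars 3–4) form the presentation; fragmentation and cadence (measures 5–8) form the continuation — the 8-bar whole is a sentence.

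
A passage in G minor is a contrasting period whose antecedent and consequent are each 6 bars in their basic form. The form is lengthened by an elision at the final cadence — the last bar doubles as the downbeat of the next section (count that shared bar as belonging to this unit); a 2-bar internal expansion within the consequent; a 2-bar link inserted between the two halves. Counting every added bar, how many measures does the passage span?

16 measures

Basic contrasting period: 6 + 6 = 12 bars.
12 (basic form) + 2 (internal expansion) + 2 (link) = 16.
The elision shares a bar with the next section but does not change this unit's count.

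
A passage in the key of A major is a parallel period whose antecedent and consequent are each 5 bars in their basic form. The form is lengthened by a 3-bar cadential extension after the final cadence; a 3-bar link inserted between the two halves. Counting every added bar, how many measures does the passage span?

Basic parallel period: 5 + 5 = 10 bars.
10 (basic form) + 3 (cadential extension) + 3 (link) = 16.

16 measures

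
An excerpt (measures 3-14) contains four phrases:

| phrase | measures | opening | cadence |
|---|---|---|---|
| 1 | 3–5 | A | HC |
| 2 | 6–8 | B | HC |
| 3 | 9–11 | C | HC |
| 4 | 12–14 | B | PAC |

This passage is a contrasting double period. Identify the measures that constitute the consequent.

In a double period the four phrases pair into a large antecedent (phrases 1–2, ending half cadence) and a large consequent (phrases 3–4, ending perfect authentic cadence). The consequent spans mm. 9-14.

measures 9–14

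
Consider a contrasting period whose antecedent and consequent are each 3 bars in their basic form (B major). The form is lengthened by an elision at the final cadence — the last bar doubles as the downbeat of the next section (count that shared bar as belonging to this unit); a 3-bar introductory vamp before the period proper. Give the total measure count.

9 measures

Basic contrasting period: 3 + 3 = 6 bars.
6 (basic form) + 3 (introduction) = 9.
The elision shares a bar with the next section but does not change this unit's count.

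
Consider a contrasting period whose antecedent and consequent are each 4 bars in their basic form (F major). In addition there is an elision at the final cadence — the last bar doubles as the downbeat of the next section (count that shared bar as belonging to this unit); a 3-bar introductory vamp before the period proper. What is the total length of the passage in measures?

Basic contrasting period: 4 + 4 = 8 bars.
8 (basic form) + 3 (introduction) = 11.
The elision shares a bar with the next section but does not change this unit's count.

11 measures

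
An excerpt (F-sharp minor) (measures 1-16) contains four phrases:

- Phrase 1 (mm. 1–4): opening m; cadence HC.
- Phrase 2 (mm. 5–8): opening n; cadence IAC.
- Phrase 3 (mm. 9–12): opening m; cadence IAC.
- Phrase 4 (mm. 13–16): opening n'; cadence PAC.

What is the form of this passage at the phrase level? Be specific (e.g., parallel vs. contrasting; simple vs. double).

Four phrases in two halves: the first half (mm. 1–8) ends with an imperfect authentic cadence, the second (bars 9-16) with a perfect authentic cadence — a large antecedent–consequent pair, i.e. a double period.
Phrase 3 begins with the same material as phrase 1, making it parallel.

parallel double period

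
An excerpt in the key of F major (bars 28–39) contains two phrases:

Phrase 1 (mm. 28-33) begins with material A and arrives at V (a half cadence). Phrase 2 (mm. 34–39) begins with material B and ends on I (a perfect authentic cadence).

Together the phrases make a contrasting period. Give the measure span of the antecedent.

measures 28–33

The phrase ending with the weaker cadence (half cadence) is the antecedent; the one ending more conclusively (perfect authentic cadence) is the consequent. The antecedent is measures 28–33.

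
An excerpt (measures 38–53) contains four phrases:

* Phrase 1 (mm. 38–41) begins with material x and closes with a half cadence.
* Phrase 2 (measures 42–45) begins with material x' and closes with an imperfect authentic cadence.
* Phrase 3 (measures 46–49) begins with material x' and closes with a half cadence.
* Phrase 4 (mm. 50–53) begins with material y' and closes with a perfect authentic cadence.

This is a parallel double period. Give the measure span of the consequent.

measures 46–53

In a double period the first pair of phrases (ending imperfect authentic cadence) is the large antecedent and the second pair (ending perfect authentic cadence) is the large consequent; the consequent is measures 46–53.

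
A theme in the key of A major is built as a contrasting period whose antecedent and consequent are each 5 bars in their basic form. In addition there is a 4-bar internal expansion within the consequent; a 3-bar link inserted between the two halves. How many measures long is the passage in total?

17 measures

Basic contrasting period: 5 + 5 = 10 bars.
10 (basic form) + 4 (internal expansion) + 3 (link) = 17.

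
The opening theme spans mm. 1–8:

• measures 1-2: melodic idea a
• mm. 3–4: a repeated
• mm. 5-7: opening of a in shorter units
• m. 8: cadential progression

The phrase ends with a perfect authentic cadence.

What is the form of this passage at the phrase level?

Basic idea (bars 1–2) + its repetition (bars 3–4) form the presentation; fragmentation and cadence (mm. 5-8) form the continuation — the 8-bar whole is a sentence.

sentence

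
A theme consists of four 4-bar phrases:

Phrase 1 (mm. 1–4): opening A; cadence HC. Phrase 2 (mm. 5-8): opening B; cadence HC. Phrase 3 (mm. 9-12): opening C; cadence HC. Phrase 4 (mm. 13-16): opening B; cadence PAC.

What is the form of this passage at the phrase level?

Four phrases in two halves: the first half (measures 1–8) ends with a half cadence, the second (bars 9-16) with a perfect authentic cadence — a large antecedent–consequent pair, i.e. a double period.
Phrase 3 begins with different material from phrase 1, making it contrasting.

contrasting double period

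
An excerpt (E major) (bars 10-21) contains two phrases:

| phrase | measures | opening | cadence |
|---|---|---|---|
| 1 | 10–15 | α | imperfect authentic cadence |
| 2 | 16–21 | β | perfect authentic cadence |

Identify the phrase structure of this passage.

contrasting period

Phrase 1 ends with an imperfect authentic cadence (weaker) and phrase 2 with a perfect authentic cadence (stronger): antecedent + consequent = a period.
The two phrases open with different material (α / β), so the period is contrasting.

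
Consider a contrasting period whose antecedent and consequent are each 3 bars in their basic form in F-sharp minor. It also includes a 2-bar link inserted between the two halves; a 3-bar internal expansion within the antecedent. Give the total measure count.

Basic contrasting period: 3 + 3 = 6 bars.
6 (basic form) + 2 (link) + 3 (internal expansion) = 11.

11 measures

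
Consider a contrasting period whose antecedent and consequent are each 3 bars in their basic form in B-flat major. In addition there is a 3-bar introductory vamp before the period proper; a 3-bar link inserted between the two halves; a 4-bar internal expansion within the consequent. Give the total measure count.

Basic contrasting period: 3 + 3 = 6 bars.
6 (basic form) + 3 (introduction) + 3 (link) + 4 (internal expansion) = 16.

16 measures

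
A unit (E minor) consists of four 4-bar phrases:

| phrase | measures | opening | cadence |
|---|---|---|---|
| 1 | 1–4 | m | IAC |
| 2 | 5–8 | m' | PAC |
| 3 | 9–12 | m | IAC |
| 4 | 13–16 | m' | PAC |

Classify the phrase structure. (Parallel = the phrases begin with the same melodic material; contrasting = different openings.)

The cadence pattern IAC–PAC–IAC–PAC is weak–strong twice, and phrases 3–4 restate phrases 1–2: a period heard twice, not a double period (which would end weakly at phrase 2).

repeated period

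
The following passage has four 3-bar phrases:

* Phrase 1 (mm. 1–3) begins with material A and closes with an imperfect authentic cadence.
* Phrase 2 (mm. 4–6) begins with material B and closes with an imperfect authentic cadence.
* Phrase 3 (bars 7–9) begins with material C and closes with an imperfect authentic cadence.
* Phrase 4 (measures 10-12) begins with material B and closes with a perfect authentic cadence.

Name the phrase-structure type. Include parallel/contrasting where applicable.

Four phrases in two halves: the first half (mm. 1-6) ends with an imperfect authentic cadence, the second (measures 7-12) with a perfect authentic cadence — a large antecedent–consequent pair, i.e. a double period.
Phrase 3 begins with different material from phrase 1, making it contrasting.

contrasting double period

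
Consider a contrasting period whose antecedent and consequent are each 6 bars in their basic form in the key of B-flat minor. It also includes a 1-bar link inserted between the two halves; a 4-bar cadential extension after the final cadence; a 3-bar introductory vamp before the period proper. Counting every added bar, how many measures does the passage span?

20 measures

Basic contrasting period: 6 + 6 = 12 bars.
12 (basic form) + 1 (link) + 4 (cadential extension) + 3 (introduction) = 20.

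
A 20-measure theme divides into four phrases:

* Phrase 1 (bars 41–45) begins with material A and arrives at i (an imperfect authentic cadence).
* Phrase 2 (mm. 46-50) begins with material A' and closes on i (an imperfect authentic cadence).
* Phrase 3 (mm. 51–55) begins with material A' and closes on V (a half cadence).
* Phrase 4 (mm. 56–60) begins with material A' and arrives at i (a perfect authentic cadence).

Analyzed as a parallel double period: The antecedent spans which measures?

In a double period the four phrases pair into a large antecedent (phrases 1–2, ending imperfect authentic cadence) and a large consequent (phrases 3–4, ending perfect authentic cadence). The antecedent spans measures 41–50.

measures 41–50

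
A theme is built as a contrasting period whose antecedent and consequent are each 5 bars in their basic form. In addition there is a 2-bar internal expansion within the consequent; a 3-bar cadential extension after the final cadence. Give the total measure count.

15 measures

Basic contrasting period: 5 + 5 = 10 bars.
10 (basic form) + 2 (internal expansion) + 3 (cadential extension) = 15.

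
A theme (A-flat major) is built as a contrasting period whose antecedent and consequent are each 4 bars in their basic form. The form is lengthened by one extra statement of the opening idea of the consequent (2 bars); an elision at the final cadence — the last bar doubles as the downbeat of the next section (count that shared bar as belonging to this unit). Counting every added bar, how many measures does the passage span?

Basic contrasting period: 4 + 4 = 8 bars.
8 (basic form) + 2 (extra statement) = 10.
The elision shares a bar with the next section but does not change this unit's count.

10 measures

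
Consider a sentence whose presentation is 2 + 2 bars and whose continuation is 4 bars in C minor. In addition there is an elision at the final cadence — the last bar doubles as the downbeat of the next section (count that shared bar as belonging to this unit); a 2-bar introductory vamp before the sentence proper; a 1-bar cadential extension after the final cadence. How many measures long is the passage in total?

11 measures

Basic sentence: 2 + 2 + 4 = 8 bars.
8 (basic form) + 2 (introduction) + 1 (cadential extension) = 11.
The elision shares a bar with the next section but does not change this unit's count.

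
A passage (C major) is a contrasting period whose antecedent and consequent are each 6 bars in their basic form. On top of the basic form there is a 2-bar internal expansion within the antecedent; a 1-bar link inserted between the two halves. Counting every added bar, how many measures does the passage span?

15 measures

Basic contrasting period: 6 + 6 = 12 bars.
12 (basic form) + 2 (internal expansion) + 1 (link) = 15.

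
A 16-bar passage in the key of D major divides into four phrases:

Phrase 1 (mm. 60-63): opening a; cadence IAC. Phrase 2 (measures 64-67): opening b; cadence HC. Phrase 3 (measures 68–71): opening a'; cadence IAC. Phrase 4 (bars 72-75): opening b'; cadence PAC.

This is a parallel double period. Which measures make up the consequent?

In a double period the first pair of phrases (ending half cadence) is the large antecedent and the second pair (ending perfect authentic cadence) is the large consequent; the consequent is measures 68–75.

measures 68–75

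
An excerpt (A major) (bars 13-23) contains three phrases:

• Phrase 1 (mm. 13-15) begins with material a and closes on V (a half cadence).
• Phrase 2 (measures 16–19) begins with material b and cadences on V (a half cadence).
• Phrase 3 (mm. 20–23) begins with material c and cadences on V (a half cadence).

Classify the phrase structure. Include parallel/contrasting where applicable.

The final phrase closes with a half cadence, which is not stronger than the preceding half cadence; the 3 phrases lack an overall antecedent–consequent design and so form a phrase group.

phrase group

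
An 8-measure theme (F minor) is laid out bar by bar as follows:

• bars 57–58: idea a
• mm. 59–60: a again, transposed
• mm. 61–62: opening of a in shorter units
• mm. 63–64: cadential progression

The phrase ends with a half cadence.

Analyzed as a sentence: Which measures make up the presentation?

measures 57–60

The presentation of a sentence is the basic idea (mm. 57–58) plus its repetition (measures 59-60); the presentation is therefore measures 57-60.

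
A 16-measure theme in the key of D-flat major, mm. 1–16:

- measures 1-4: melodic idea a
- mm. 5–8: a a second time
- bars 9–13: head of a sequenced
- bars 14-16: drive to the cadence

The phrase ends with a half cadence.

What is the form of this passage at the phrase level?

sentence

Basic idea (mm. 1-4) + its repetition (mm. 5–8) form the presentation; fragmentation and cadence (mm. 9–16) form the continuation — the 16-bar whole is a sentence.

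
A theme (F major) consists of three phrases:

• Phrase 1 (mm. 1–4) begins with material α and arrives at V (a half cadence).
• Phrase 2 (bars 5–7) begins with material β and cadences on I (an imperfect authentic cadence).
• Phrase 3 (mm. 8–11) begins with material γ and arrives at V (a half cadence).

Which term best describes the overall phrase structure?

The final phrase closes with a half cadence, which is not stronger than the preceding imperfect authentic cadence; the 3 phrases lack an overall antecedent–consequent design and so form a phrase group.

phrase group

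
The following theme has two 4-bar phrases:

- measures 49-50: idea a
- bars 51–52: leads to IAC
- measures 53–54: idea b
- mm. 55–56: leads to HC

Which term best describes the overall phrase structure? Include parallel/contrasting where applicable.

phrase group

The second phrase closes with a half cadence, which is not stronger than the first phrase's imperfect authentic cadence; without a weak→strong cadential pair there is no antecedent–consequent relationship, so this is a phrase group rather than a period.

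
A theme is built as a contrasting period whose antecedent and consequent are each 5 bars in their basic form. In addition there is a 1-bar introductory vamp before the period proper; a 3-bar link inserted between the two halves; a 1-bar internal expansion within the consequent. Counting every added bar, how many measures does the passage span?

15 measures

Basic contrasting period: 5 + 5 = 10 bars.
10 (basic form) + 1 (introduction) + 3 (link) + 1 (internal expansion) = 15.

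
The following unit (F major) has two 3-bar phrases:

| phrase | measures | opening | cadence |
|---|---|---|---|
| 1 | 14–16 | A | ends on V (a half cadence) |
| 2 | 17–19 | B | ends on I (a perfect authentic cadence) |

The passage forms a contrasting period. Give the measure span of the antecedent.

measures 14–16

The antecedent is the phrase ending with the weaker cadence (half cadence, phrase 1) and the consequent the one ending more conclusively (perfect authentic cadence, phrase 2); the antecedent is mm. 14–16.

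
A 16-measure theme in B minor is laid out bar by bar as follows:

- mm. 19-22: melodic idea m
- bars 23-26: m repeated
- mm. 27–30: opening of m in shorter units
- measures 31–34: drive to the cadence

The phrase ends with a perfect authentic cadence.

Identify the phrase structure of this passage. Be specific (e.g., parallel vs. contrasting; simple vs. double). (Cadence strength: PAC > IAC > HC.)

Basic idea (measures 19-22) + its repetition (bars 23–26) form the presentation; fragmentation and cadence (measures 27–34) form the continuation — the 16-bar whole is a sentence.

sentence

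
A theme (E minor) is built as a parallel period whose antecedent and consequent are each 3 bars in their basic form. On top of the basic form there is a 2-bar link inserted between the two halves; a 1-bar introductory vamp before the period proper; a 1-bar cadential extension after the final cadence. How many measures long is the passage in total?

10 measures

Basic parallel period: 3 + 3 = 6 bars.
6 (basic form) + 2 (link) + 1 (introduction) + 1 (cadential extension) = 10.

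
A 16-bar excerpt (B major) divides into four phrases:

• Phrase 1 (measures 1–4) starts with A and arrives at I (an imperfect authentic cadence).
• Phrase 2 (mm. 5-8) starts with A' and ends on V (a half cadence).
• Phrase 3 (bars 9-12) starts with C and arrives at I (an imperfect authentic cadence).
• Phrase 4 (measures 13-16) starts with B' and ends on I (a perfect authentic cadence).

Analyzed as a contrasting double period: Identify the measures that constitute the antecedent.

measures 1–8

In a double period the four phrases pair into a large antecedent (phrases 1–2, ending half cadence) and a large consequent (phrases 3–4, ending perfect authentic cadence). The antecedent spans mm. 1–8.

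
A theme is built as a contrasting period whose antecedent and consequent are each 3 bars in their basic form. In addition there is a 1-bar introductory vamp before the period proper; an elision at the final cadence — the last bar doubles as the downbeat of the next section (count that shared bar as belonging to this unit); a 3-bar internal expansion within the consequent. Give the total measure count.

10 measures

Basic contrasting period: 3 + 3 = 6 bars.
6 (basic form) + 1 (introduction) + 3 (internal expansion) = 10.
The elision shares a bar with the next section but does not change this unit's count.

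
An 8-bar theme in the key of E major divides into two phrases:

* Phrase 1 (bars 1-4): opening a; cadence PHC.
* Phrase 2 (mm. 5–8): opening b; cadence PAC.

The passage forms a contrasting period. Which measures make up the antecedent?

The phrase ending with the weaker cadence (Phrygian half cadence) is the antecedent; the one ending more conclusively (perfect authentic cadence) is the consequent. The antecedent is measures 1–4.

measures 1–4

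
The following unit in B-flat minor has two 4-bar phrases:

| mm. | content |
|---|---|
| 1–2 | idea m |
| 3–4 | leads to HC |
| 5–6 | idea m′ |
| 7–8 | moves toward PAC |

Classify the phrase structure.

parallel period

Phrase 1 ends with a half cadence (weaker) and phrase 2 with a perfect authentic cadence (stronger): antecedent + consequent = a period.
The two phrases open with the same material (m / m′), so the period is parallel.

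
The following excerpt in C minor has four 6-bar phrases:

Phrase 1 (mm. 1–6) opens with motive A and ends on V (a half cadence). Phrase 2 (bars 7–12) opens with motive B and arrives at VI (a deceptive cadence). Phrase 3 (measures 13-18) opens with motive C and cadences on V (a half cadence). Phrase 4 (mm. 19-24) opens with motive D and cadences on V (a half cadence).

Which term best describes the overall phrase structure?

phrase group

Phrase 4 ends with a half cadence, no stronger than phrase 2's deceptive cadence, so the four phrases do not form a double period; nor do phrases 3–4 duplicate 1–2, so it is not a repeated period. With no phrase reaching a conclusive cadence, the passage is a phrase group.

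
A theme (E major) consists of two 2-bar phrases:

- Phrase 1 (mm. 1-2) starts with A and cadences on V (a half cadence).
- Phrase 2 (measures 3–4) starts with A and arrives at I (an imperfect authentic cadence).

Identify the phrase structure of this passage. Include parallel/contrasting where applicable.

Phrase 1 ends with a half cadence (weaker) and phrase 2 with an imperfect authentic cadence (stronger): antecedent + consequent = a period.
The two phrases open with the same material (A / A), so the period is parallel.

parallel period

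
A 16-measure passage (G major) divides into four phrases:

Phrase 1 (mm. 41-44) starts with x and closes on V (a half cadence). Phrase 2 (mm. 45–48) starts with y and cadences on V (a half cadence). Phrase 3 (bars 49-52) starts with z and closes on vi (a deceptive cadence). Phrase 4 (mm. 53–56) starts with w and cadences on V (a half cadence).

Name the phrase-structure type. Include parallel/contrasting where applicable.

Phrase 4 ends with a half cadence, no stronger than phrase 2's half cadence, so the four phrases do not form a double period; nor do phrases 3–4 duplicate 1–2, so it is not a repeated period. With no phrase reaching a conclusive cadence, the passage is a phrase group.

phrase group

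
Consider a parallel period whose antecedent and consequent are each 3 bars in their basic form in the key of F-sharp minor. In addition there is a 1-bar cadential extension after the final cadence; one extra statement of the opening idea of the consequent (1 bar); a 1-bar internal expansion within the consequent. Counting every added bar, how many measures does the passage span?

9 measures

Basic parallel period: 3 + 3 = 6 bars.
6 (basic form) + 1 (cadential extension) + 1 (extra statement) + 1 (internal expansion) = 9.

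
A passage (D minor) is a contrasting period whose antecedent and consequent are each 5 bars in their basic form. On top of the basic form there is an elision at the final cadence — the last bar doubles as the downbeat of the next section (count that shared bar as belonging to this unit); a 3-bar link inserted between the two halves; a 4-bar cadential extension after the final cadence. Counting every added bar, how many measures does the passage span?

Basic contrasting period: 5 + 5 = 10 bars.
10 (basic form) + 3 (link) + 4 (cadential extension) = 17.
The elision shares a bar with the next section but does not change this unit's count.

17 measures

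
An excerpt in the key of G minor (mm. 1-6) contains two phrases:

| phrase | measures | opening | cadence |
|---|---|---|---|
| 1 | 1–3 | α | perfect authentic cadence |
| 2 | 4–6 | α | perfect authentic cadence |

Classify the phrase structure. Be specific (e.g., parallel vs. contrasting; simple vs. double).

Both phrases have the same opening (α) and the same cadence (perfect authentic cadence): the second is a restatement, not a consequent, so this is a repeated phrase rather than a period.

repeated phrase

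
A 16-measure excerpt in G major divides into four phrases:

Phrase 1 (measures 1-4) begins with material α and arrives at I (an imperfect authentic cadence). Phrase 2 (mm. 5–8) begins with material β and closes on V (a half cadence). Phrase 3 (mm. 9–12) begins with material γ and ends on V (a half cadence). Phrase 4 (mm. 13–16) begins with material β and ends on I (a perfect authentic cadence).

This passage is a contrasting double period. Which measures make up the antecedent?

In a double period the four phrases pair into a large antecedent (phrases 1–2, ending half cadence) and a large consequent (phrases 3–4, ending perfect authentic cadence). The antecedent spans mm. 1-8.

measures 1–8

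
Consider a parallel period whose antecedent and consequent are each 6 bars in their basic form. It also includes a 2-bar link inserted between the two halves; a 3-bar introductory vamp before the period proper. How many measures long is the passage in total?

17 measures

Basic parallel period: 6 + 6 = 12 bars.
12 (basic form) + 2 (link) + 3 (introduction) = 17.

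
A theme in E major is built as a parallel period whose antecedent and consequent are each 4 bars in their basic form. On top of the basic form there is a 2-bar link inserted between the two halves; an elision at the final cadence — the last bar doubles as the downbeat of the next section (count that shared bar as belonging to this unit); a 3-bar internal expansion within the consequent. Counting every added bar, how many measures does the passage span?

13 measures

Basic parallel period: 4 + 4 = 8 bars.
8 (basic form) + 2 (link) + 3 (internal expansion) = 13.
The elision shares a bar with the next section but does not change this unit's count.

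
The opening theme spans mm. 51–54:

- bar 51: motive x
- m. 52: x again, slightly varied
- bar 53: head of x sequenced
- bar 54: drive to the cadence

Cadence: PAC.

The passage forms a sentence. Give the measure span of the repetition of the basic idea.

The presentation of a sentence is the basic idea (m. 51) plus its repetition (m. 52); the repetition of the basic idea is therefore m. 52.

measures 52–52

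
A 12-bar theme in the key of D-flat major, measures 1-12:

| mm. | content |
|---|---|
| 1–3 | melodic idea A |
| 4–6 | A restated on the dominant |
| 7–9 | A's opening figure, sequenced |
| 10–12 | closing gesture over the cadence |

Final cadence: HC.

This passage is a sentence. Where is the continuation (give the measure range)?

After the presentation (mm. 1-6), the continuation covers the fragmentation through the cadence: mm. 7–12.

measures 7–12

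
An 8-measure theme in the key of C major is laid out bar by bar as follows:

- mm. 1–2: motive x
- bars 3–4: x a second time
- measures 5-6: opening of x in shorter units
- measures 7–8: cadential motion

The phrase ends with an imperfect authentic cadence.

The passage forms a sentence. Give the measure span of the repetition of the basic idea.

measures 3–4

The presentation of a sentence is the basic idea (mm. 1–2) plus its repetition (mm. 3–4); the repetition of the basic idea is therefore bars 3–4.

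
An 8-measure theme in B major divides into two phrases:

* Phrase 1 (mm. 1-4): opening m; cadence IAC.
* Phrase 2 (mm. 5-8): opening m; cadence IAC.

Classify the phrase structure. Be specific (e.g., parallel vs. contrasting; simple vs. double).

repeated phrase

Both phrases have the same opening (m) and the same cadence (imperfect authentic cadence): the second is a restatement, not a consequent, so this is a repeated phrase rather than a period.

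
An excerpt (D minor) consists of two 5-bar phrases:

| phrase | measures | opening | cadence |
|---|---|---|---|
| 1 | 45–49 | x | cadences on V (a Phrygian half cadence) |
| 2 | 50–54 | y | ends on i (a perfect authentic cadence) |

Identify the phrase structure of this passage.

contrasting period

Phrase 1 ends with a Phrygian half cadence (weaker) and phrase 2 with a perfect authentic cadence (stronger): antecedent + consequent = a period.
The two phrases open with different material (x / y), so the period is contrasting.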